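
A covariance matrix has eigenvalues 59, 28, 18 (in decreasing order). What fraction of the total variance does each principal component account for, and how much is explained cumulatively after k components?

Step 1 — total variance = trace(Sigma) = Σ λ_i = 59 + 28 + 18 = 105.

Step 2 — fraction explained by component i = λ_i / Σ λ:
  PC1: 59/105 = 0.5619
  PC2: 28/105 = 0.2667
  PC3: 18/105 = 0.1714

Step 3 — cumulative fraction after k components = (λ_1 + ... + λ_k) / Σ λ:
  k = 1: 59/105 = 0.5619
  k = 2: (59 + 28)/105 = 87/105 = 0.8286
  k = 3: (59 + 28 + 18)/105 = 105/105 = 1

Summary (fraction, with percent):

explained: PC1 0.5619 (56.19%), PC2 0.2667 (26.67%), PC3 0.1714 (17.14%);  cumulative: 0.5619, 0.8286, 1


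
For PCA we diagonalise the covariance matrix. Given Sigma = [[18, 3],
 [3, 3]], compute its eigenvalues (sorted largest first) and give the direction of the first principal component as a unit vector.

Step 1 — characteristic polynomial of 2×2 Sigma:
  det(Sigma - λI) = λ² - trace · λ + det = 0.
  trace = 18 + 3 = 21, det = 18·3 - (3)² = 45.
Step 2 — discriminant:
  Δ = trace² - 4·det = 441 - 180 = 261.
Step 3 — eigenvalues:
  λ = (trace ± √Δ)/2 = (21 ± 16.1555)/2,
  λ_1 = 18.5777,  λ_2 = 2.4223.

Step 4 — unit eigenvector for λ_1: solve (Sigma - λ_1 I)v = 0. First row:
  (18 - 18.5777)·v_x + (3)·v_y = 0, i.e. (-0.5777)·v_x + (3)·v_y = 0,
  so v ∝ (b, λ_1 - a) = (3, 0.5777) = u.
  ||u|| = √((3)² + (0.5777)²) = √(9.3338) ≈ 3.0551,
  v_1 = u/||u|| ≈ (0.982, 0.1891) (||v_1|| = 1).

λ_1 = 18.5777,  λ_2 = 2.4223;  v_1 ≈ (0.982, 0.1891)


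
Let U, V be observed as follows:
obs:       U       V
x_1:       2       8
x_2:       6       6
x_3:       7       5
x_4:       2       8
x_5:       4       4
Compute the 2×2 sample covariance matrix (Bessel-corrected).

Step 1 — column means:
  mean(U) = (2 + 6 + 7 + 2 + 4) / 5 = 21/5 = 4.2
  mean(V) = (8 + 6 + 5 + 8 + 4) / 5 = 31/5 = 6.2

Step 2 — sample covariance S[i,j] = (1/(n-1)) · Σ_k (x_{k,i} - mean_i) · (x_{k,j} - mean_j), with n-1 = 4.
  S[U,U] = ((-2.2)·(-2.2) + (1.8)·(1.8) + (2.8)·(2.8) + (-2.2)·(-2.2) + (-0.2)·(-0.2)) / 4 = 20.8/4 = 5.2
  S[U,V] = ((-2.2)·(1.8) + (1.8)·(-0.2) + (2.8)·(-1.2) + (-2.2)·(1.8) + (-0.2)·(-2.2)) / 4 = -11.2/4 = -2.8
  S[V,V] = ((1.8)·(1.8) + (-0.2)·(-0.2) + (-1.2)·(-1.2) + (1.8)·(1.8) + (-2.2)·(-2.2)) / 4 = 12.8/4 = 3.2

S is symmetric (S[j,i] = S[i,j]). Assembling:

S = [[5.2, -2.8],
 [-2.8, 3.2]]


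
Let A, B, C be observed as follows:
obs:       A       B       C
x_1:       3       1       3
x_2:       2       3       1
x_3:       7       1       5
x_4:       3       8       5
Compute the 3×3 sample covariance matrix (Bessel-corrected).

Step 1 — column means:
  mean(A) = (3 + 2 + 7 + 3) / 4 = 15/4 = 3.75
  mean(B) = (1 + 3 + 1 + 8) / 4 = 13/4 = 3.25
  mean(C) = (3 + 1 + 5 + 5) / 4 = 14/4 = 3.5

Step 2 — sample covariance S[i,j] = (1/(n-1)) · Σ_k (x_{k,i} - mean_i) · (x_{k,j} - mean_j), with n-1 = 3.
  S[A,A] = ((-0.75)·(-0.75) + (-1.75)·(-1.75) + (3.25)·(3.25) + (-0.75)·(-0.75)) / 3 = 14.75/3 = 4.9167
  S[A,B] = ((-0.75)·(-2.25) + (-1.75)·(-0.25) + (3.25)·(-2.25) + (-0.75)·(4.75)) / 3 = -8.75/3 = -2.9167
  S[A,C] = ((-0.75)·(-0.5) + (-1.75)·(-2.5) + (3.25)·(1.5) + (-0.75)·(1.5)) / 3 = 8.5/3 = 2.8333
  S[B,B] = ((-2.25)·(-2.25) + (-0.25)·(-0.25) + (-2.25)·(-2.25) + (4.75)·(4.75)) / 3 = 32.75/3 = 10.9167
  S[B,C] = ((-2.25)·(-0.5) + (-0.25)·(-2.5) + (-2.25)·(1.5) + (4.75)·(1.5)) / 3 = 5.5/3 = 1.8333
  S[C,C] = ((-0.5)·(-0.5) + (-2.5)·(-2.5) + (1.5)·(1.5) + (1.5)·(1.5)) / 3 = 11/3 = 3.6667

S is symmetric (S[j,i] = S[i,j]). Assembling:

S = [[4.9167, -2.9167, 2.8333],
 [-2.9167, 10.9167, 1.8333],
 [2.8333, 1.8333, 3.6667]]


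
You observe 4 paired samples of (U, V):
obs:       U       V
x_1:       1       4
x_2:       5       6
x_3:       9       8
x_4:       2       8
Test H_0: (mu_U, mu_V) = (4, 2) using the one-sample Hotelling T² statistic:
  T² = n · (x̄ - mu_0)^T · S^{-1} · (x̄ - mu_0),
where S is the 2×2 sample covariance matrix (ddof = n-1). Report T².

Step 1 — sample mean vector:
  mean(U) = (1 + 5 + 9 + 2) / 4 = 17/4 = 4.25
  mean(V) = (4 + 6 + 8 + 8) / 4 = 26/4 = 6.5
  x̄ = (4.25, 6.5),  deviation x̄ - mu_0 = (4.25, 6.5) - (4, 2) = (0.25, 4.5).

Step 2 — sample covariance matrix, S[i,j] = (1/(n-1)) · Σ_k (x_{k,i} - mean_i) · (x_{k,j} - mean_j), divisor n-1 = 3:
  S[U,U] = ((-3.25)·(-3.25) + (0.75)·(0.75) + (4.75)·(4.75) + (-2.25)·(-2.25)) / 3 = 38.75/3 = 12.9167
  S[U,V] = ((-3.25)·(-2.5) + (0.75)·(-0.5) + (4.75)·(1.5) + (-2.25)·(1.5)) / 3 = 11.5/3 = 3.8333
  S[V,V] = ((-2.5)·(-2.5) + (-0.5)·(-0.5) + (1.5)·(1.5) + (1.5)·(1.5)) / 3 = 11/3 = 3.6667
  S = [[12.9167, 3.8333],
 [3.8333, 3.6667]].

Step 3 — invert S. det(S) = 12.9167·3.6667 - (3.8333)² = 32.6667.
  S^{-1} = (1/det) · [[d, -b], [-b, a]] = [[0.1122, -0.1173],
 [-0.1173, 0.3954]].

Step 4 — quadratic form (x̄ - mu_0)^T · S^{-1} · (x̄ - mu_0):
  S^{-1} · (x̄ - mu_0) = (-0.5, 1.75),
  (x̄ - mu_0)^T · [...] = (0.25)·(-0.5) + (4.5)·(1.75) = 7.75.

Step 5 — scale by n: T² = 4 · 7.75 = 31.

T² ≈ 31


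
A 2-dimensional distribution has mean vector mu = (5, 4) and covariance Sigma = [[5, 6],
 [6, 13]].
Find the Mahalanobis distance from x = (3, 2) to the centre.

Step 1 — centre the observation: (x - mu) = (-2, -2).

Step 2 — invert Sigma. det(Sigma) = 5·13 - (6)² = 29.
  Sigma^{-1} = (1/det) · [[d, -b], [-b, a]] = [[0.4483, -0.2069],
 [-0.2069, 0.1724]].

Step 3 — form the quadratic (x - mu)^T · Sigma^{-1} · (x - mu):
  Sigma^{-1} · (x - mu) = (-0.4828, 0.069).
  (x - mu)^T · [Sigma^{-1} · (x - mu)] = (-2)·(-0.4828) + (-2)·(0.069) = 0.8276.

Step 4 — take square root: d = √(0.8276) ≈ 0.9097.

d(x, mu) = √(0.8276) ≈ 0.9097


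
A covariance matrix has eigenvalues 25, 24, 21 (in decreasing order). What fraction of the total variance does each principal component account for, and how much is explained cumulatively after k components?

Step 1 — total variance = trace(Sigma) = Σ λ_i = 25 + 24 + 21 = 70.

Step 2 — fraction explained by component i = λ_i / Σ λ:
  PC1: 25/70 = 0.3571
  PC2: 24/70 = 0.3429
  PC3: 21/70 = 0.3

Step 3 — cumulative fraction after k components = (λ_1 + ... + λ_k) / Σ λ:
  k = 1: 25/70 = 0.3571
  k = 2: (25 + 24)/70 = 49/70 = 0.7
  k = 3: (25 + 24 + 21)/70 = 70/70 = 1

Summary (fraction, with percent):

explained: PC1 0.3571 (35.71%), PC2 0.3429 (34.29%), PC3 0.3 (30%);  cumulative: 0.3571, 0.7, 1


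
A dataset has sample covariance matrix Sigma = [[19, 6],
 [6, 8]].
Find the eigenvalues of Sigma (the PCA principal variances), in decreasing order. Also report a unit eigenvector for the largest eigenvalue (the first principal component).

Step 1 — characteristic polynomial of 2×2 Sigma:
  det(Sigma - λI) = λ² - trace · λ + det = 0.
  trace = 19 + 8 = 27, det = 19·8 - (6)² = 116.
Step 2 — discriminant:
  Δ = trace² - 4·det = 729 - 464 = 265.
Step 3 — eigenvalues:
  λ = (trace ± √Δ)/2 = (27 ± 16.2788)/2,
  λ_1 = 21.6394,  λ_2 = 5.3606.

Step 4 — unit eigenvector for λ_1: solve (Sigma - λ_1 I)v = 0. First row:
  (19 - 21.6394)·v_x + (6)·v_y = 0, i.e. (-2.6394)·v_x + (6)·v_y = 0,
  so v ∝ (b, λ_1 - a) = (6, 2.6394) = u.
  ||u|| = √((6)² + (2.6394)²) = √(42.9665) ≈ 6.5549,
  v_1 = u/||u|| ≈ (0.9153, 0.4027) (||v_1|| = 1).

λ_1 = 21.6394,  λ_2 = 5.3606;  v_1 ≈ (0.9153, 0.4027)


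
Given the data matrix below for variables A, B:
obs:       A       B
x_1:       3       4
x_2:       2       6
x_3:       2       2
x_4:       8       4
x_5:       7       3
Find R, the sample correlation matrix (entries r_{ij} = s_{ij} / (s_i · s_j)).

Step 1 — column means:
  mean(A) = (3 + 2 + 2 + 8 + 7) / 5 = 22/5 = 4.4
  mean(B) = (4 + 6 + 2 + 4 + 3) / 5 = 19/5 = 3.8

Step 2 — sample variances and covariances s[i,j] = (1/(n-1)) · Σ_k (x_{k,i} - mean_i) · (x_{k,j} - mean_j), with n-1 = 4:
  s[A,A] = ((-1.4)·(-1.4) + (-2.4)·(-2.4) + (-2.4)·(-2.4) + (3.6)·(3.6) + (2.6)·(2.6)) / 4 = 33.2/4 = 8.3
  s[A,B] = ((-1.4)·(0.2) + (-2.4)·(2.2) + (-2.4)·(-1.8) + (3.6)·(0.2) + (2.6)·(-0.8)) / 4 = -2.6/4 = -0.65
  s[B,B] = ((0.2)·(0.2) + (2.2)·(2.2) + (-1.8)·(-1.8) + (0.2)·(0.2) + (-0.8)·(-0.8)) / 4 = 8.8/4 = 2.2
  Sample standard deviations s_i = √(s[i,i]):
  s(A) = √(8.3) = 2.881
  s(B) = √(2.2) = 1.4832

Step 3 — r_{ij} = s_{ij} / (s_i · s_j):
  r[A,A] = 1 (diagonal).
  r[A,B] = -0.65 / (2.881 · 1.4832) = -0.65 / 4.2732 = -0.1521
  r[B,B] = 1 (diagonal).

R is symmetric with unit diagonal. Assembling:

R = [[1, -0.1521],
 [-0.1521, 1]]


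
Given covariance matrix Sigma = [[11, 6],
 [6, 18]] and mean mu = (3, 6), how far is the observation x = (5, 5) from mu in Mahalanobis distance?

Step 1 — centre the observation: (x - mu) = (2, -1).

Step 2 — invert Sigma. det(Sigma) = 11·18 - (6)² = 162.
  Sigma^{-1} = (1/det) · [[d, -b], [-b, a]] = [[0.1111, -0.037],
 [-0.037, 0.0679]].

Step 3 — form the quadratic (x - mu)^T · Sigma^{-1} · (x - mu):
  Sigma^{-1} · (x - mu) = (0.2593, -0.142).
  (x - mu)^T · [Sigma^{-1} · (x - mu)] = (2)·(0.2593) + (-1)·(-0.142) = 0.6605.

Step 4 — take square root: d = √(0.6605) ≈ 0.8127.

d(x, mu) = √(0.6605) ≈ 0.8127


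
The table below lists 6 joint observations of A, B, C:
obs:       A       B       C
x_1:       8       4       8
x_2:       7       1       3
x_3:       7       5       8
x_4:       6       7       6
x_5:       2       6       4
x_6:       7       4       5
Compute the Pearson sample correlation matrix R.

Step 1 — column means:
  mean(A) = (8 + 7 + 7 + 6 + 2 + 7) / 6 = 37/6 = 6.1667
  mean(B) = (4 + 1 + 5 + 7 + 6 + 4) / 6 = 27/6 = 4.5
  mean(C) = (8 + 3 + 8 + 6 + 4 + 5) / 6 = 34/6 = 5.6667

Step 2 — sample variances and covariances s[i,j] = (1/(n-1)) · Σ_k (x_{k,i} - mean_i) · (x_{k,j} - mean_j), with n-1 = 5:
  s[A,A] = ((1.8333)·(1.8333) + (0.8333)·(0.8333) + (0.8333)·(0.8333) + (-0.1667)·(-0.1667) + (-4.1667)·(-4.1667) + (0.8333)·(0.8333)) / 5 = 22.8333/5 = 4.5667
  s[A,B] = ((1.8333)·(-0.5) + (0.8333)·(-3.5) + (0.8333)·(0.5) + (-0.1667)·(2.5) + (-4.1667)·(1.5) + (0.8333)·(-0.5)) / 5 = -10.5/5 = -2.1
  s[A,C] = ((1.8333)·(2.3333) + (0.8333)·(-2.6667) + (0.8333)·(2.3333) + (-0.1667)·(0.3333) + (-4.1667)·(-1.6667) + (0.8333)·(-0.6667)) / 5 = 10.3333/5 = 2.0667
  s[B,B] = ((-0.5)·(-0.5) + (-3.5)·(-3.5) + (0.5)·(0.5) + (2.5)·(2.5) + (1.5)·(1.5) + (-0.5)·(-0.5)) / 5 = 21.5/5 = 4.3
  s[B,C] = ((-0.5)·(2.3333) + (-3.5)·(-2.6667) + (0.5)·(2.3333) + (2.5)·(0.3333) + (1.5)·(-1.6667) + (-0.5)·(-0.6667)) / 5 = 8/5 = 1.6
  s[C,C] = ((2.3333)·(2.3333) + (-2.6667)·(-2.6667) + (2.3333)·(2.3333) + (0.3333)·(0.3333) + (-1.6667)·(-1.6667) + (-0.6667)·(-0.6667)) / 5 = 21.3333/5 = 4.2667
  Sample standard deviations s_i = √(s[i,i]):
  s(A) = √(4.5667) = 2.137
  s(B) = √(4.3) = 2.0736
  s(C) = √(4.2667) = 2.0656

Step 3 — r_{ij} = s_{ij} / (s_i · s_j):
  r[A,A] = 1 (diagonal).
  r[A,B] = -2.1 / (2.137 · 2.0736) = -2.1 / 4.4313 = -0.4739
  r[A,C] = 2.0667 / (2.137 · 2.0656) = 2.0667 / 4.4141 = 0.4682
  r[B,B] = 1 (diagonal).
  r[B,C] = 1.6 / (2.0736 · 2.0656) = 1.6 / 4.2833 = 0.3735
  r[C,C] = 1 (diagonal).

R is symmetric with unit diagonal. Assembling:

R = [[1, -0.4739, 0.4682],
 [-0.4739, 1, 0.3735],
 [0.4682, 0.3735, 1]]


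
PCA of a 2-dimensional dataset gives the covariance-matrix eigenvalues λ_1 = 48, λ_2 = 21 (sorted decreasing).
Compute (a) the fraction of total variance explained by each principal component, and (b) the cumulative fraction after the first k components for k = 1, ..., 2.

Step 1 — total variance = trace(Sigma) = Σ λ_i = 48 + 21 = 69.

Step 2 — fraction explained by component i = λ_i / Σ λ:
  PC1: 48/69 = 0.6957
  PC2: 21/69 = 0.3043

Step 3 — cumulative fraction after k components = (λ_1 + ... + λ_k) / Σ λ:
  k = 1: 48/69 = 0.6957
  k = 2: (48 + 21)/69 = 69/69 = 1

Summary (fraction, with percent):

explained: PC1 0.6957 (69.57%), PC2 0.3043 (30.43%);  cumulative: 0.6957, 1


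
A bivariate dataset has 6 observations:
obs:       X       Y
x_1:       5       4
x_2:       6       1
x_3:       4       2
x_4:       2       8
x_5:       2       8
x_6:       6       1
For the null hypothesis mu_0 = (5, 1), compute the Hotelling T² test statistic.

Step 1 — sample mean vector:
  mean(X) = (5 + 6 + 4 + 2 + 2 + 6) / 6 = 25/6 = 4.1667
  mean(Y) = (4 + 1 + 2 + 8 + 8 + 1) / 6 = 24/6 = 4
  x̄ = (4.1667, 4),  deviation x̄ - mu_0 = (4.1667, 4) - (5, 1) = (-0.8333, 3).

Step 2 — sample covariance matrix, S[i,j] = (1/(n-1)) · Σ_k (x_{k,i} - mean_i) · (x_{k,j} - mean_j), divisor n-1 = 5:
  S[X,X] = ((0.8333)·(0.8333) + (1.8333)·(1.8333) + (-0.1667)·(-0.1667) + (-2.1667)·(-2.1667) + (-2.1667)·(-2.1667) + (1.8333)·(1.8333)) / 5 = 16.8333/5 = 3.3667
  S[X,Y] = ((0.8333)·(0) + (1.8333)·(-3) + (-0.1667)·(-2) + (-2.1667)·(4) + (-2.1667)·(4) + (1.8333)·(-3)) / 5 = -28/5 = -5.6
  S[Y,Y] = ((0)·(0) + (-3)·(-3) + (-2)·(-2) + (4)·(4) + (4)·(4) + (-3)·(-3)) / 5 = 54/5 = 10.8
  S = [[3.3667, -5.6],
 [-5.6, 10.8]].

Step 3 — invert S. det(S) = 3.3667·10.8 - (-5.6)² = 5.
  S^{-1} = (1/det) · [[d, -b], [-b, a]] = [[2.16, 1.12],
 [1.12, 0.6733]].

Step 4 — quadratic form (x̄ - mu_0)^T · S^{-1} · (x̄ - mu_0):
  S^{-1} · (x̄ - mu_0) = (1.56, 1.0867),
  (x̄ - mu_0)^T · [...] = (-0.8333)·(1.56) + (3)·(1.0867) = 1.96.

Step 5 — scale by n: T² = 6 · 1.96 = 11.76.

T² ≈ 11.76


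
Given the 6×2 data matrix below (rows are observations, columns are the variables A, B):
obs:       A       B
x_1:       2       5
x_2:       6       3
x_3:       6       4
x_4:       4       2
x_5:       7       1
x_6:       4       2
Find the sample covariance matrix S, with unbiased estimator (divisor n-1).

Step 1 — column means:
  mean(A) = (2 + 6 + 6 + 4 + 7 + 4) / 6 = 29/6 = 4.8333
  mean(B) = (5 + 3 + 4 + 2 + 1 + 2) / 6 = 17/6 = 2.8333

Step 2 — sample covariance S[i,j] = (1/(n-1)) · Σ_k (x_{k,i} - mean_i) · (x_{k,j} - mean_j), with n-1 = 5.
  S[A,A] = ((-2.8333)·(-2.8333) + (1.1667)·(1.1667) + (1.1667)·(1.1667) + (-0.8333)·(-0.8333) + (2.1667)·(2.1667) + (-0.8333)·(-0.8333)) / 5 = 16.8333/5 = 3.3667
  S[A,B] = ((-2.8333)·(2.1667) + (1.1667)·(0.1667) + (1.1667)·(1.1667) + (-0.8333)·(-0.8333) + (2.1667)·(-1.8333) + (-0.8333)·(-0.8333)) / 5 = -7.1667/5 = -1.4333
  S[B,B] = ((2.1667)·(2.1667) + (0.1667)·(0.1667) + (1.1667)·(1.1667) + (-0.8333)·(-0.8333) + (-1.8333)·(-1.8333) + (-0.8333)·(-0.8333)) / 5 = 10.8333/5 = 2.1667

S is symmetric (S[j,i] = S[i,j]). Assembling:

S = [[3.3667, -1.4333],
 [-1.4333, 2.1667]]


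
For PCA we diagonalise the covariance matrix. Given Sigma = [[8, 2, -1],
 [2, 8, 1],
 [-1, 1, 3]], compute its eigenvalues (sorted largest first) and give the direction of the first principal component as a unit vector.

Step 1 — characteristic polynomial p(λ) = det(λI - Sigma) = λ³ - tr·λ² + c_1·λ - det, where tr = trace, c_1 = sum of the principal 2×2 minors, det = det(Sigma):
  tr = 8 + 8 + 3 = 19,
  c_1 = (8·8 - (2)²) + (8·3 - (-1)²) + (8·3 - (1)²) = 60 + 23 + 23 = 106,
  det = 8·(8·3 - (1)²) - (2)·((2)·3 - (1)·(-1)) + (-1)·((2)·(1) - 8·(-1)) = 8·(23) - (2)·(7) + (-1)·(10) = 160.
  So p(λ) = λ³ - 19λ² + 106λ - 160.
Step 2 — look for an integer root (rational root theorem: any rational root is an integer divisor of 160). Testing λ = 10:
  p(10) = 1000 - 1900 + 1060 - 160 = 0  ✓
  Dividing out (λ - 10): p(λ) = (λ - 10)(λ² - 9λ + 16).
Step 3 — remaining eigenvalues from the quadratic λ² - 9λ + 16 = 0:
  Δ = 9² - 4·16 = 81 - 64 = 17,  λ = (9 ± √17)/2 = (9 ± 4.1231)/2 ≈ 6.5616 or 2.4384.
  Sorted: λ_1 = 10,  λ_2 = 6.5616,  λ_3 = 2.4384  (check: sum = 19 = tr ✓).

Step 4 — unit eigenvector for λ_1 = 10: v spans the null space of (Sigma - λ_1 I), whose rows are
  r_1 = (-2, 2, -1),  r_2 = (2, -2, 1),  r_3 = (-1, 1, -7).
  v is orthogonal to every row, so take v ∝ r_1 × r_3 = ((2)·(-7) - (-1)·(1), (-1)·(-1) - (-2)·(-7), (-2)·(1) - (2)·(-1)) = (-13, -13, 0).
  Rescale (divide by 13; multiply by -1 so the first nonzero entry is positive): u = (1, 1, 0).
  ||u|| = √((1)² + (1)² + (0)²) = √(2) ≈ 1.4142,  v_1 = u/||u|| ≈ (0.7071, 0.7071, 0) (||v_1|| = 1).

λ_1 = 10,  λ_2 = 6.5616,  λ_3 = 2.4384;  v_1 ≈ (0.7071, 0.7071, 0)


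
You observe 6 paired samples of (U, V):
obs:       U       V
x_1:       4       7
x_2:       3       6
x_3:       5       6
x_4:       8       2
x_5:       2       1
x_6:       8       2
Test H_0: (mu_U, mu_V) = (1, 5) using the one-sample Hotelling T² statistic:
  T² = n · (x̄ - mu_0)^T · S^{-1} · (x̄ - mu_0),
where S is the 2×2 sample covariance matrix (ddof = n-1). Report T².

Step 1 — sample mean vector:
  mean(U) = (4 + 3 + 5 + 8 + 2 + 8) / 6 = 30/6 = 5
  mean(V) = (7 + 6 + 6 + 2 + 1 + 2) / 6 = 24/6 = 4
  x̄ = (5, 4),  deviation x̄ - mu_0 = (5, 4) - (1, 5) = (4, -1).

Step 2 — sample covariance matrix, S[i,j] = (1/(n-1)) · Σ_k (x_{k,i} - mean_i) · (x_{k,j} - mean_j), divisor n-1 = 5:
  S[U,U] = ((-1)·(-1) + (-2)·(-2) + (0)·(0) + (3)·(3) + (-3)·(-3) + (3)·(3)) / 5 = 32/5 = 6.4
  S[U,V] = ((-1)·(3) + (-2)·(2) + (0)·(2) + (3)·(-2) + (-3)·(-3) + (3)·(-2)) / 5 = -10/5 = -2
  S[V,V] = ((3)·(3) + (2)·(2) + (2)·(2) + (-2)·(-2) + (-3)·(-3) + (-2)·(-2)) / 5 = 34/5 = 6.8
  S = [[6.4, -2],
 [-2, 6.8]].

Step 3 — invert S. det(S) = 6.4·6.8 - (-2)² = 39.52.
  S^{-1} = (1/det) · [[d, -b], [-b, a]] = [[0.1721, 0.0506],
 [0.0506, 0.1619]].

Step 4 — quadratic form (x̄ - mu_0)^T · S^{-1} · (x̄ - mu_0):
  S^{-1} · (x̄ - mu_0) = (0.6377, 0.0405),
  (x̄ - mu_0)^T · [...] = (4)·(0.6377) + (-1)·(0.0405) = 2.5101.

Step 5 — scale by n: T² = 6 · 2.5101 = 15.0607.

T² ≈ 15.0607


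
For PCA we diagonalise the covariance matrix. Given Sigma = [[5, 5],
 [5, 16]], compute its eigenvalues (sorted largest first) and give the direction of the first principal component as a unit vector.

Step 1 — characteristic polynomial of 2×2 Sigma:
  det(Sigma - λI) = λ² - trace · λ + det = 0.
  trace = 5 + 16 = 21, det = 5·16 - (5)² = 55.
Step 2 — discriminant:
  Δ = trace² - 4·det = 441 - 220 = 221.
Step 3 — eigenvalues:
  λ = (trace ± √Δ)/2 = (21 ± 14.8661)/2,
  λ_1 = 17.933,  λ_2 = 3.067.

Step 4 — unit eigenvector for λ_1: solve (Sigma - λ_1 I)v = 0. First row:
  (5 - 17.933)·v_x + (5)·v_y = 0, i.e. (-12.933)·v_x + (5)·v_y = 0,
  so v ∝ (b, λ_1 - a) = (5, 12.933) = u.
  ||u|| = √((5)² + (12.933)²) = √(192.2634) ≈ 13.8659,
  v_1 = u/||u|| ≈ (0.3606, 0.9327) (||v_1|| = 1).

λ_1 = 17.933,  λ_2 = 3.067;  v_1 ≈ (0.3606, 0.9327)


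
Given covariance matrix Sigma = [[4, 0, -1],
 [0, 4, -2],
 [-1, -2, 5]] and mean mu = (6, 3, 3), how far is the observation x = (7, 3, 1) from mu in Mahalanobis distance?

Step 1 — centre the observation: (x - mu) = (1, 0, -2).

Step 2 — invert Sigma (cofactor / det for 3×3, or solve directly):
  Sigma^{-1} = [[0.2667, 0.0333, 0.0667],
 [0.0333, 0.3167, 0.1333],
 [0.0667, 0.1333, 0.2667]].

Step 3 — form the quadratic (x - mu)^T · Sigma^{-1} · (x - mu):
  Sigma^{-1} · (x - mu) = (0.1333, -0.2333, -0.4667).
  (x - mu)^T · [Sigma^{-1} · (x - mu)] = (1)·(0.1333) + (0)·(-0.2333) + (-2)·(-0.4667) = 1.0667.

Step 4 — take square root: d = √(1.0667) ≈ 1.0328.

d(x, mu) = √(1.0667) ≈ 1.0328


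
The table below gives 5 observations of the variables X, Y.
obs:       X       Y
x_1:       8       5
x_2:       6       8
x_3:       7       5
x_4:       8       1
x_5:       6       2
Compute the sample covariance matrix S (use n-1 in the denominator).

Step 1 — column means:
  mean(X) = (8 + 6 + 7 + 8 + 6) / 5 = 35/5 = 7
  mean(Y) = (5 + 8 + 5 + 1 + 2) / 5 = 21/5 = 4.2

Step 2 — sample covariance S[i,j] = (1/(n-1)) · Σ_k (x_{k,i} - mean_i) · (x_{k,j} - mean_j), with n-1 = 4.
  S[X,X] = ((1)·(1) + (-1)·(-1) + (0)·(0) + (1)·(1) + (-1)·(-1)) / 4 = 4/4 = 1
  S[X,Y] = ((1)·(0.8) + (-1)·(3.8) + (0)·(0.8) + (1)·(-3.2) + (-1)·(-2.2)) / 4 = -4/4 = -1
  S[Y,Y] = ((0.8)·(0.8) + (3.8)·(3.8) + (0.8)·(0.8) + (-3.2)·(-3.2) + (-2.2)·(-2.2)) / 4 = 30.8/4 = 7.7

S is symmetric (S[j,i] = S[i,j]). Assembling:

S = [[1, -1],
 [-1, 7.7]]


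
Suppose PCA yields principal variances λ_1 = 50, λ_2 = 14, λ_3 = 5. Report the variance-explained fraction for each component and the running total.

Step 1 — total variance = trace(Sigma) = Σ λ_i = 50 + 14 + 5 = 69.

Step 2 — fraction explained by component i = λ_i / Σ λ:
  PC1: 50/69 = 0.7246
  PC2: 14/69 = 0.2029
  PC3: 5/69 = 0.0725

Step 3 — cumulative fraction after k components = (λ_1 + ... + λ_k) / Σ λ:
  k = 1: 50/69 = 0.7246
  k = 2: (50 + 14)/69 = 64/69 = 0.9275
  k = 3: (50 + 14 + 5)/69 = 69/69 = 1

Summary (fraction, with percent):

explained: PC1 0.7246 (72.46%), PC2 0.2029 (20.29%), PC3 0.0725 (7.25%);  cumulative: 0.7246, 0.9275, 1


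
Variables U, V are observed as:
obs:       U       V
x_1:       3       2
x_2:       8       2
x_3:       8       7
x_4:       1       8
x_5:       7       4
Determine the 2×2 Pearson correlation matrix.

Step 1 — column means:
  mean(U) = (3 + 8 + 8 + 1 + 7) / 5 = 27/5 = 5.4
  mean(V) = (2 + 2 + 7 + 8 + 4) / 5 = 23/5 = 4.6

Step 2 — sample variances and covariances s[i,j] = (1/(n-1)) · Σ_k (x_{k,i} - mean_i) · (x_{k,j} - mean_j), with n-1 = 4:
  s[U,U] = ((-2.4)·(-2.4) + (2.6)·(2.6) + (2.6)·(2.6) + (-4.4)·(-4.4) + (1.6)·(1.6)) / 4 = 41.2/4 = 10.3
  s[U,V] = ((-2.4)·(-2.6) + (2.6)·(-2.6) + (2.6)·(2.4) + (-4.4)·(3.4) + (1.6)·(-0.6)) / 4 = -10.2/4 = -2.55
  s[V,V] = ((-2.6)·(-2.6) + (-2.6)·(-2.6) + (2.4)·(2.4) + (3.4)·(3.4) + (-0.6)·(-0.6)) / 4 = 31.2/4 = 7.8
  Sample standard deviations s_i = √(s[i,i]):
  s(U) = √(10.3) = 3.2094
  s(V) = √(7.8) = 2.7928

Step 3 — r_{ij} = s_{ij} / (s_i · s_j):
  r[U,U] = 1 (diagonal).
  r[U,V] = -2.55 / (3.2094 · 2.7928) = -2.55 / 8.9633 = -0.2845
  r[V,V] = 1 (diagonal).

R is symmetric with unit diagonal. Assembling:

R = [[1, -0.2845],
 [-0.2845, 1]]


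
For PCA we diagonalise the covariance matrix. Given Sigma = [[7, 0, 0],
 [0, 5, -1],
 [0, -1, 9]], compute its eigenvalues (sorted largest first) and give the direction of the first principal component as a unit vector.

Step 1 — characteristic polynomial p(λ) = det(λI - Sigma) = λ³ - tr·λ² + c_1·λ - det, where tr = trace, c_1 = sum of the principal 2×2 minors, det = det(Sigma):
  tr = 7 + 5 + 9 = 21,
  c_1 = (7·5 - (0)²) + (7·9 - (0)²) + (5·9 - (-1)²) = 35 + 63 + 44 = 142,
  det = 7·(5·9 - (-1)²) - (0)·((0)·9 - (-1)·(0)) + (0)·((0)·(-1) - 5·(0)) = 7·(44) - (0)·(0) + (0)·(0) = 308.
  So p(λ) = λ³ - 21λ² + 142λ - 308.
Step 2 — look for an integer root (rational root theorem: any rational root is an integer divisor of 308). Testing λ = 7:
  p(7) = 343 - 1029 + 994 - 308 = 0  ✓
  Dividing out (λ - 7): p(λ) = (λ - 7)(λ² - 14λ + 44).
Step 3 — remaining eigenvalues from the quadratic λ² - 14λ + 44 = 0:
  Δ = 14² - 4·44 = 196 - 176 = 20,  λ = (14 ± √20)/2 = (14 ± 4.4721)/2 ≈ 9.2361 or 4.7639.
  Sorted: λ_1 = 9.2361,  λ_2 = 7,  λ_3 = 4.7639  (check: sum = 21 = tr ✓).

Step 4 — unit eigenvector for λ_1 ≈ 9.2361: v spans the null space of (Sigma - λ_1 I), whose rows are
  r_1 = (-2.2361, 0, 0),  r_2 = (0, -4.2361, -1),  r_3 = (0, -1, -0.2361).
  v is orthogonal to every row, so take v ∝ r_1 × r_2 = ((0)·(-1) - (0)·(-4.2361), (0)·(0) - (-2.2361)·(-1), (-2.2361)·(-4.2361) - (0)·(0)) ≈ (0, -2.2361, 9.4721).
  Rescale (multiply by -1 so the first nonzero entry is positive): u = (0, 2.2361, -9.4721).
  ||u|| = √((0)² + (2.2361)² + (-9.4721)²) = √(94.7214) ≈ 9.7325,  v_1 = u/||u|| ≈ (0, 0.2298, -0.9732) (||v_1|| = 1).

λ_1 = 9.2361,  λ_2 = 7,  λ_3 = 4.7639;  v_1 ≈ (0, 0.2298, -0.9732)


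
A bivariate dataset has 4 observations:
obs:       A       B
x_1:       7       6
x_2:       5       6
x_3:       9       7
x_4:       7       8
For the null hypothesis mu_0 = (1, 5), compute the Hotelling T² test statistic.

Step 1 — sample mean vector:
  mean(A) = (7 + 5 + 9 + 7) / 4 = 28/4 = 7
  mean(B) = (6 + 6 + 7 + 8) / 4 = 27/4 = 6.75
  x̄ = (7, 6.75),  deviation x̄ - mu_0 = (7, 6.75) - (1, 5) = (6, 1.75).

Step 2 — sample covariance matrix, S[i,j] = (1/(n-1)) · Σ_k (x_{k,i} - mean_i) · (x_{k,j} - mean_j), divisor n-1 = 3:
  S[A,A] = ((0)·(0) + (-2)·(-2) + (2)·(2) + (0)·(0)) / 3 = 8/3 = 2.6667
  S[A,B] = ((0)·(-0.75) + (-2)·(-0.75) + (2)·(0.25) + (0)·(1.25)) / 3 = 2/3 = 0.6667
  S[B,B] = ((-0.75)·(-0.75) + (-0.75)·(-0.75) + (0.25)·(0.25) + (1.25)·(1.25)) / 3 = 2.75/3 = 0.9167
  S = [[2.6667, 0.6667],
 [0.6667, 0.9167]].

Step 3 — invert S. det(S) = 2.6667·0.9167 - (0.6667)² = 2.
  S^{-1} = (1/det) · [[d, -b], [-b, a]] = [[0.4583, -0.3333],
 [-0.3333, 1.3333]].

Step 4 — quadratic form (x̄ - mu_0)^T · S^{-1} · (x̄ - mu_0):
  S^{-1} · (x̄ - mu_0) = (2.1667, 0.3333),
  (x̄ - mu_0)^T · [...] = (6)·(2.1667) + (1.75)·(0.3333) = 13.5833.

Step 5 — scale by n: T² = 4 · 13.5833 = 54.3333.

T² ≈ 54.3333


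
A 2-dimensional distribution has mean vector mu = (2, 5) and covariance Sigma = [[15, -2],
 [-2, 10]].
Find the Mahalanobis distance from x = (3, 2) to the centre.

Step 1 — centre the observation: (x - mu) = (1, -3).

Step 2 — invert Sigma. det(Sigma) = 15·10 - (-2)² = 146.
  Sigma^{-1} = (1/det) · [[d, -b], [-b, a]] = [[0.0685, 0.0137],
 [0.0137, 0.1027]].

Step 3 — form the quadratic (x - mu)^T · Sigma^{-1} · (x - mu):
  Sigma^{-1} · (x - mu) = (0.0274, -0.2945).
  (x - mu)^T · [Sigma^{-1} · (x - mu)] = (1)·(0.0274) + (-3)·(-0.2945) = 0.911.

Step 4 — take square root: d = √(0.911) ≈ 0.9544.

d(x, mu) = √(0.911) ≈ 0.9544


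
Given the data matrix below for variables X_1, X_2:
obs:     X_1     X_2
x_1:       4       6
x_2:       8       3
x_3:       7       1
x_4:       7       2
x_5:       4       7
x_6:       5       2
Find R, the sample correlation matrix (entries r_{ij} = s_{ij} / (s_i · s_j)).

Step 1 — column means:
  mean(X_1) = (4 + 8 + 7 + 7 + 4 + 5) / 6 = 35/6 = 5.8333
  mean(X_2) = (6 + 3 + 1 + 2 + 7 + 2) / 6 = 21/6 = 3.5

Step 2 — sample variances and covariances s[i,j] = (1/(n-1)) · Σ_k (x_{k,i} - mean_i) · (x_{k,j} - mean_j), with n-1 = 5:
  s[X_1,X_1] = ((-1.8333)·(-1.8333) + (2.1667)·(2.1667) + (1.1667)·(1.1667) + (1.1667)·(1.1667) + (-1.8333)·(-1.8333) + (-0.8333)·(-0.8333)) / 5 = 14.8333/5 = 2.9667
  s[X_1,X_2] = ((-1.8333)·(2.5) + (2.1667)·(-0.5) + (1.1667)·(-2.5) + (1.1667)·(-1.5) + (-1.8333)·(3.5) + (-0.8333)·(-1.5)) / 5 = -15.5/5 = -3.1
  s[X_2,X_2] = ((2.5)·(2.5) + (-0.5)·(-0.5) + (-2.5)·(-2.5) + (-1.5)·(-1.5) + (3.5)·(3.5) + (-1.5)·(-1.5)) / 5 = 29.5/5 = 5.9
  Sample standard deviations s_i = √(s[i,i]):
  s(X_1) = √(2.9667) = 1.7224
  s(X_2) = √(5.9) = 2.429

Step 3 — r_{ij} = s_{ij} / (s_i · s_j):
  r[X_1,X_1] = 1 (diagonal).
  r[X_1,X_2] = -3.1 / (1.7224 · 2.429) = -3.1 / 4.1837 = -0.741
  r[X_2,X_2] = 1 (diagonal).

R is symmetric with unit diagonal. Assembling:

R = [[1, -0.741],
 [-0.741, 1]]


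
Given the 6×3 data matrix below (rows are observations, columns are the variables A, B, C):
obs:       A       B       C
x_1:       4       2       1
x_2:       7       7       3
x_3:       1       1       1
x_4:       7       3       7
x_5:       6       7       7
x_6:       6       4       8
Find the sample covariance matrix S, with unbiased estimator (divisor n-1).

Step 1 — column means:
  mean(A) = (4 + 7 + 1 + 7 + 6 + 6) / 6 = 31/6 = 5.1667
  mean(B) = (2 + 7 + 1 + 3 + 7 + 4) / 6 = 24/6 = 4
  mean(C) = (1 + 3 + 1 + 7 + 7 + 8) / 6 = 27/6 = 4.5

Step 2 — sample covariance S[i,j] = (1/(n-1)) · Σ_k (x_{k,i} - mean_i) · (x_{k,j} - mean_j), with n-1 = 5.
  S[A,A] = ((-1.1667)·(-1.1667) + (1.8333)·(1.8333) + (-4.1667)·(-4.1667) + (1.8333)·(1.8333) + (0.8333)·(0.8333) + (0.8333)·(0.8333)) / 5 = 26.8333/5 = 5.3667
  S[A,B] = ((-1.1667)·(-2) + (1.8333)·(3) + (-4.1667)·(-3) + (1.8333)·(-1) + (0.8333)·(3) + (0.8333)·(0)) / 5 = 21/5 = 4.2
  S[A,C] = ((-1.1667)·(-3.5) + (1.8333)·(-1.5) + (-4.1667)·(-3.5) + (1.8333)·(2.5) + (0.8333)·(2.5) + (0.8333)·(3.5)) / 5 = 25.5/5 = 5.1
  S[B,B] = ((-2)·(-2) + (3)·(3) + (-3)·(-3) + (-1)·(-1) + (3)·(3) + (0)·(0)) / 5 = 32/5 = 6.4
  S[B,C] = ((-2)·(-3.5) + (3)·(-1.5) + (-3)·(-3.5) + (-1)·(2.5) + (3)·(2.5) + (0)·(3.5)) / 5 = 18/5 = 3.6
  S[C,C] = ((-3.5)·(-3.5) + (-1.5)·(-1.5) + (-3.5)·(-3.5) + (2.5)·(2.5) + (2.5)·(2.5) + (3.5)·(3.5)) / 5 = 51.5/5 = 10.3

S is symmetric (S[j,i] = S[i,j]). Assembling:

S = [[5.3667, 4.2, 5.1],
 [4.2, 6.4, 3.6],
 [5.1, 3.6, 10.3]]


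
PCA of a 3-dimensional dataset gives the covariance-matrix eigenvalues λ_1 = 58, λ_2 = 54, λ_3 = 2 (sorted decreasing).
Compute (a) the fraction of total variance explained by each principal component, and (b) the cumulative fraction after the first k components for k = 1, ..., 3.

Step 1 — total variance = trace(Sigma) = Σ λ_i = 58 + 54 + 2 = 114.

Step 2 — fraction explained by component i = λ_i / Σ λ:
  PC1: 58/114 = 0.5088
  PC2: 54/114 = 0.4737
  PC3: 2/114 = 0.0175

Step 3 — cumulative fraction after k components = (λ_1 + ... + λ_k) / Σ λ:
  k = 1: 58/114 = 0.5088
  k = 2: (58 + 54)/114 = 112/114 = 0.9825
  k = 3: (58 + 54 + 2)/114 = 114/114 = 1

Summary (fraction, with percent):

explained: PC1 0.5088 (50.88%), PC2 0.4737 (47.37%), PC3 0.0175 (1.75%);  cumulative: 0.5088, 0.9825, 1


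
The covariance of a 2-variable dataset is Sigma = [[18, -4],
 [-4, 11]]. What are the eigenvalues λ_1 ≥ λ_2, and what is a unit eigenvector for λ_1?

Step 1 — characteristic polynomial of 2×2 Sigma:
  det(Sigma - λI) = λ² - trace · λ + det = 0.
  trace = 18 + 11 = 29, det = 18·11 - (-4)² = 182.
Step 2 — discriminant:
  Δ = trace² - 4·det = 841 - 728 = 113.
Step 3 — eigenvalues:
  λ = (trace ± √Δ)/2 = (29 ± 10.6301)/2,
  λ_1 = 19.8151,  λ_2 = 9.1849.

Step 4 — unit eigenvector for λ_1: solve (Sigma - λ_1 I)v = 0. First row:
  (18 - 19.8151)·v_x + (-4)·v_y = 0, i.e. (-1.8151)·v_x + (-4)·v_y = 0,
  so v ∝ (b, λ_1 - a) = (-4, 1.8151); multiply by -1 so the first entry is positive: u = (4, -1.8151).
  ||u|| = √((4)² + (-1.8151)²) = √(19.2945) ≈ 4.3925,
  v_1 = u/||u|| ≈ (0.9106, -0.4132) (||v_1|| = 1).

λ_1 = 19.8151,  λ_2 = 9.1849;  v_1 ≈ (0.9106, -0.4132)


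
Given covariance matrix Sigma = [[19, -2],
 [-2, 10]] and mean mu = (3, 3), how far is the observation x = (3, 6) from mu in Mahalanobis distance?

Step 1 — centre the observation: (x - mu) = (0, 3).

Step 2 — invert Sigma. det(Sigma) = 19·10 - (-2)² = 186.
  Sigma^{-1} = (1/det) · [[d, -b], [-b, a]] = [[0.0538, 0.0108],
 [0.0108, 0.1022]].

Step 3 — form the quadratic (x - mu)^T · Sigma^{-1} · (x - mu):
  Sigma^{-1} · (x - mu) = (0.0323, 0.3065).
  (x - mu)^T · [Sigma^{-1} · (x - mu)] = (0)·(0.0323) + (3)·(0.3065) = 0.9194.

Step 4 — take square root: d = √(0.9194) ≈ 0.9588.

d(x, mu) = √(0.9194) ≈ 0.9588


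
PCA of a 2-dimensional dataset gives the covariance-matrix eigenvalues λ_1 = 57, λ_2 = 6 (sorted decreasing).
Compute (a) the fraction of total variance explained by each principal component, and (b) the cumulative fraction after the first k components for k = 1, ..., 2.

Step 1 — total variance = trace(Sigma) = Σ λ_i = 57 + 6 = 63.

Step 2 — fraction explained by component i = λ_i / Σ λ:
  PC1: 57/63 = 0.9048
  PC2: 6/63 = 0.0952

Step 3 — cumulative fraction after k components = (λ_1 + ... + λ_k) / Σ λ:
  k = 1: 57/63 = 0.9048
  k = 2: (57 + 6)/63 = 63/63 = 1

Summary (fraction, with percent):

explained: PC1 0.9048 (90.48%), PC2 0.0952 (9.52%);  cumulative: 0.9048, 1


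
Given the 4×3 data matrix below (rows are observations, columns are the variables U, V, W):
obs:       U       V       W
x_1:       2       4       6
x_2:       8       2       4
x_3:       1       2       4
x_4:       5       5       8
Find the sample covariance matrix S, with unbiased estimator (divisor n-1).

Step 1 — column means:
  mean(U) = (2 + 8 + 1 + 5) / 4 = 16/4 = 4
  mean(V) = (4 + 2 + 2 + 5) / 4 = 13/4 = 3.25
  mean(W) = (6 + 4 + 4 + 8) / 4 = 22/4 = 5.5

Step 2 — sample covariance S[i,j] = (1/(n-1)) · Σ_k (x_{k,i} - mean_i) · (x_{k,j} - mean_j), with n-1 = 3.
  S[U,U] = ((-2)·(-2) + (4)·(4) + (-3)·(-3) + (1)·(1)) / 3 = 30/3 = 10
  S[U,V] = ((-2)·(0.75) + (4)·(-1.25) + (-3)·(-1.25) + (1)·(1.75)) / 3 = -1/3 = -0.3333
  S[U,W] = ((-2)·(0.5) + (4)·(-1.5) + (-3)·(-1.5) + (1)·(2.5)) / 3 = 0/3 = 0
  S[V,V] = ((0.75)·(0.75) + (-1.25)·(-1.25) + (-1.25)·(-1.25) + (1.75)·(1.75)) / 3 = 6.75/3 = 2.25
  S[V,W] = ((0.75)·(0.5) + (-1.25)·(-1.5) + (-1.25)·(-1.5) + (1.75)·(2.5)) / 3 = 8.5/3 = 2.8333
  S[W,W] = ((0.5)·(0.5) + (-1.5)·(-1.5) + (-1.5)·(-1.5) + (2.5)·(2.5)) / 3 = 11/3 = 3.6667

S is symmetric (S[j,i] = S[i,j]). Assembling:

S = [[10, -0.3333, 0],
 [-0.3333, 2.25, 2.8333],
 [0, 2.8333, 3.6667]]


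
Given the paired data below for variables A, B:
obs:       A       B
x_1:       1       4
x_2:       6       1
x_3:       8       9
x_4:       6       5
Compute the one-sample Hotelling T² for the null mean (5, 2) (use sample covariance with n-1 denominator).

Step 1 — sample mean vector:
  mean(A) = (1 + 6 + 8 + 6) / 4 = 21/4 = 5.25
  mean(B) = (4 + 1 + 9 + 5) / 4 = 19/4 = 4.75
  x̄ = (5.25, 4.75),  deviation x̄ - mu_0 = (5.25, 4.75) - (5, 2) = (0.25, 2.75).

Step 2 — sample covariance matrix, S[i,j] = (1/(n-1)) · Σ_k (x_{k,i} - mean_i) · (x_{k,j} - mean_j), divisor n-1 = 3:
  S[A,A] = ((-4.25)·(-4.25) + (0.75)·(0.75) + (2.75)·(2.75) + (0.75)·(0.75)) / 3 = 26.75/3 = 8.9167
  S[A,B] = ((-4.25)·(-0.75) + (0.75)·(-3.75) + (2.75)·(4.25) + (0.75)·(0.25)) / 3 = 12.25/3 = 4.0833
  S[B,B] = ((-0.75)·(-0.75) + (-3.75)·(-3.75) + (4.25)·(4.25) + (0.25)·(0.25)) / 3 = 32.75/3 = 10.9167
  S = [[8.9167, 4.0833],
 [4.0833, 10.9167]].

Step 3 — invert S. det(S) = 8.9167·10.9167 - (4.0833)² = 80.6667.
  S^{-1} = (1/det) · [[d, -b], [-b, a]] = [[0.1353, -0.0506],
 [-0.0506, 0.1105]].

Step 4 — quadratic form (x̄ - mu_0)^T · S^{-1} · (x̄ - mu_0):
  S^{-1} · (x̄ - mu_0) = (-0.1054, 0.2913),
  (x̄ - mu_0)^T · [...] = (0.25)·(-0.1054) + (2.75)·(0.2913) = 0.7748.

Step 5 — scale by n: T² = 4 · 0.7748 = 3.0992.

T² ≈ 3.0992


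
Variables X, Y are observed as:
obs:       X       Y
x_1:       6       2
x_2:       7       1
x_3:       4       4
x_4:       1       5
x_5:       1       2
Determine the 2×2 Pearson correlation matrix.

Step 1 — column means:
  mean(X) = (6 + 7 + 4 + 1 + 1) / 5 = 19/5 = 3.8
  mean(Y) = (2 + 1 + 4 + 5 + 2) / 5 = 14/5 = 2.8

Step 2 — sample variances and covariances s[i,j] = (1/(n-1)) · Σ_k (x_{k,i} - mean_i) · (x_{k,j} - mean_j), with n-1 = 4:
  s[X,X] = ((2.2)·(2.2) + (3.2)·(3.2) + (0.2)·(0.2) + (-2.8)·(-2.8) + (-2.8)·(-2.8)) / 4 = 30.8/4 = 7.7
  s[X,Y] = ((2.2)·(-0.8) + (3.2)·(-1.8) + (0.2)·(1.2) + (-2.8)·(2.2) + (-2.8)·(-0.8)) / 4 = -11.2/4 = -2.8
  s[Y,Y] = ((-0.8)·(-0.8) + (-1.8)·(-1.8) + (1.2)·(1.2) + (2.2)·(2.2) + (-0.8)·(-0.8)) / 4 = 10.8/4 = 2.7
  Sample standard deviations s_i = √(s[i,i]):
  s(X) = √(7.7) = 2.7749
  s(Y) = √(2.7) = 1.6432

Step 3 — r_{ij} = s_{ij} / (s_i · s_j):
  r[X,X] = 1 (diagonal).
  r[X,Y] = -2.8 / (2.7749 · 1.6432) = -2.8 / 4.5596 = -0.6141
  r[Y,Y] = 1 (diagonal).

R is symmetric with unit diagonal. Assembling:

R = [[1, -0.6141],
 [-0.6141, 1]]


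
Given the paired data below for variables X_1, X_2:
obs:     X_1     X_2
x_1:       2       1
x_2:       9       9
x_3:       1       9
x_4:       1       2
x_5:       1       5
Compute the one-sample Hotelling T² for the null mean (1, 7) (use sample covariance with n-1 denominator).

Step 1 — sample mean vector:
  mean(X_1) = (2 + 9 + 1 + 1 + 1) / 5 = 14/5 = 2.8
  mean(X_2) = (1 + 9 + 9 + 2 + 5) / 5 = 26/5 = 5.2
  x̄ = (2.8, 5.2),  deviation x̄ - mu_0 = (2.8, 5.2) - (1, 7) = (1.8, -1.8).

Step 2 — sample covariance matrix, S[i,j] = (1/(n-1)) · Σ_k (x_{k,i} - mean_i) · (x_{k,j} - mean_j), divisor n-1 = 4:
  S[X_1,X_1] = ((-0.8)·(-0.8) + (6.2)·(6.2) + (-1.8)·(-1.8) + (-1.8)·(-1.8) + (-1.8)·(-1.8)) / 4 = 48.8/4 = 12.2
  S[X_1,X_2] = ((-0.8)·(-4.2) + (6.2)·(3.8) + (-1.8)·(3.8) + (-1.8)·(-3.2) + (-1.8)·(-0.2)) / 4 = 26.2/4 = 6.55
  S[X_2,X_2] = ((-4.2)·(-4.2) + (3.8)·(3.8) + (3.8)·(3.8) + (-3.2)·(-3.2) + (-0.2)·(-0.2)) / 4 = 56.8/4 = 14.2
  S = [[12.2, 6.55],
 [6.55, 14.2]].

Step 3 — invert S. det(S) = 12.2·14.2 - (6.55)² = 130.3375.
  S^{-1} = (1/det) · [[d, -b], [-b, a]] = [[0.1089, -0.0503],
 [-0.0503, 0.0936]].

Step 4 — quadratic form (x̄ - mu_0)^T · S^{-1} · (x̄ - mu_0):
  S^{-1} · (x̄ - mu_0) = (0.2866, -0.2589),
  (x̄ - mu_0)^T · [...] = (1.8)·(0.2866) + (-1.8)·(-0.2589) = 0.9819.

Step 5 — scale by n: T² = 5 · 0.9819 = 4.9096.

T² ≈ 4.9096


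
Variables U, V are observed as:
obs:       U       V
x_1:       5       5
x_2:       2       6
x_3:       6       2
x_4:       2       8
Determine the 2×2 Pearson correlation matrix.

Step 1 — column means:
  mean(U) = (5 + 2 + 6 + 2) / 4 = 15/4 = 3.75
  mean(V) = (5 + 6 + 2 + 8) / 4 = 21/4 = 5.25

Step 2 — sample variances and covariances s[i,j] = (1/(n-1)) · Σ_k (x_{k,i} - mean_i) · (x_{k,j} - mean_j), with n-1 = 3:
  s[U,U] = ((1.25)·(1.25) + (-1.75)·(-1.75) + (2.25)·(2.25) + (-1.75)·(-1.75)) / 3 = 12.75/3 = 4.25
  s[U,V] = ((1.25)·(-0.25) + (-1.75)·(0.75) + (2.25)·(-3.25) + (-1.75)·(2.75)) / 3 = -13.75/3 = -4.5833
  s[V,V] = ((-0.25)·(-0.25) + (0.75)·(0.75) + (-3.25)·(-3.25) + (2.75)·(2.75)) / 3 = 18.75/3 = 6.25
  Sample standard deviations s_i = √(s[i,i]):
  s(U) = √(4.25) = 2.0616
  s(V) = √(6.25) = 2.5

Step 3 — r_{ij} = s_{ij} / (s_i · s_j):
  r[U,U] = 1 (diagonal).
  r[U,V] = -4.5833 / (2.0616 · 2.5) = -4.5833 / 5.1539 = -0.8893
  r[V,V] = 1 (diagonal).

R is symmetric with unit diagonal. Assembling:

R = [[1, -0.8893],
 [-0.8893, 1]]


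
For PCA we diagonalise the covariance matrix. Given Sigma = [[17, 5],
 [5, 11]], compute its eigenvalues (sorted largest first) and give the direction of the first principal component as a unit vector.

Step 1 — characteristic polynomial of 2×2 Sigma:
  det(Sigma - λI) = λ² - trace · λ + det = 0.
  trace = 17 + 11 = 28, det = 17·11 - (5)² = 162.
Step 2 — discriminant:
  Δ = trace² - 4·det = 784 - 648 = 136.
Step 3 — eigenvalues:
  λ = (trace ± √Δ)/2 = (28 ± 11.6619)/2,
  λ_1 = 19.831,  λ_2 = 8.169.

Step 4 — unit eigenvector for λ_1: solve (Sigma - λ_1 I)v = 0. First row:
  (17 - 19.831)·v_x + (5)·v_y = 0, i.e. (-2.831)·v_x + (5)·v_y = 0,
  so v ∝ (b, λ_1 - a) = (5, 2.831) = u.
  ||u|| = √((5)² + (2.831)²) = √(33.0143) ≈ 5.7458,
  v_1 = u/||u|| ≈ (0.8702, 0.4927) (||v_1|| = 1).

λ_1 = 19.831,  λ_2 = 8.169;  v_1 ≈ (0.8702, 0.4927)


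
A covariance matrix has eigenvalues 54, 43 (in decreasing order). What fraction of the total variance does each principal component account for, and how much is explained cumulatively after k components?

Step 1 — total variance = trace(Sigma) = Σ λ_i = 54 + 43 = 97.

Step 2 — fraction explained by component i = λ_i / Σ λ:
  PC1: 54/97 = 0.5567
  PC2: 43/97 = 0.4433

Step 3 — cumulative fraction after k components = (λ_1 + ... + λ_k) / Σ λ:
  k = 1: 54/97 = 0.5567
  k = 2: (54 + 43)/97 = 97/97 = 1

Summary (fraction, with percent):

explained: PC1 0.5567 (55.67%), PC2 0.4433 (44.33%);  cumulative: 0.5567, 1


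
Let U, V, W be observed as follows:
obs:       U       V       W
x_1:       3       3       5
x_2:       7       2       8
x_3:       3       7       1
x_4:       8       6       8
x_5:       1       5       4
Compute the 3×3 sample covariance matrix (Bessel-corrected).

Step 1 — column means:
  mean(U) = (3 + 7 + 3 + 8 + 1) / 5 = 22/5 = 4.4
  mean(V) = (3 + 2 + 7 + 6 + 5) / 5 = 23/5 = 4.6
  mean(W) = (5 + 8 + 1 + 8 + 4) / 5 = 26/5 = 5.2

Step 2 — sample covariance S[i,j] = (1/(n-1)) · Σ_k (x_{k,i} - mean_i) · (x_{k,j} - mean_j), with n-1 = 4.
  S[U,U] = ((-1.4)·(-1.4) + (2.6)·(2.6) + (-1.4)·(-1.4) + (3.6)·(3.6) + (-3.4)·(-3.4)) / 4 = 35.2/4 = 8.8
  S[U,V] = ((-1.4)·(-1.6) + (2.6)·(-2.6) + (-1.4)·(2.4) + (3.6)·(1.4) + (-3.4)·(0.4)) / 4 = -4.2/4 = -1.05
  S[U,W] = ((-1.4)·(-0.2) + (2.6)·(2.8) + (-1.4)·(-4.2) + (3.6)·(2.8) + (-3.4)·(-1.2)) / 4 = 27.6/4 = 6.9
  S[V,V] = ((-1.6)·(-1.6) + (-2.6)·(-2.6) + (2.4)·(2.4) + (1.4)·(1.4) + (0.4)·(0.4)) / 4 = 17.2/4 = 4.3
  S[V,W] = ((-1.6)·(-0.2) + (-2.6)·(2.8) + (2.4)·(-4.2) + (1.4)·(2.8) + (0.4)·(-1.2)) / 4 = -13.6/4 = -3.4
  S[W,W] = ((-0.2)·(-0.2) + (2.8)·(2.8) + (-4.2)·(-4.2) + (2.8)·(2.8) + (-1.2)·(-1.2)) / 4 = 34.8/4 = 8.7

S is symmetric (S[j,i] = S[i,j]). Assembling:

S = [[8.8, -1.05, 6.9],
 [-1.05, 4.3, -3.4],
 [6.9, -3.4, 8.7]]
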